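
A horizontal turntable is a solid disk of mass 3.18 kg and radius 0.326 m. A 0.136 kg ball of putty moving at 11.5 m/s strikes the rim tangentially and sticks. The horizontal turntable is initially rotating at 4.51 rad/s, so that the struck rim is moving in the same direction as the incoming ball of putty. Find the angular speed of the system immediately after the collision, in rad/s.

The axle reaction passes through the axle and exerts no torque about it; angular momentum about the axle is conserved through the impact.
I_p = ½(3.18)(0.326)² = 0.1690 kg·m². Taking the sense of the ball of putty's angular momentum as positive, L_{ball} = m v R = (0.136)(11.5)(0.326) = 0.5099 kg·m²/s.
L_i = +I_p ω_p + m v R = +(0.1690)(4.51) + 0.5099 = 1.272 kg·m²/s.
After sticking, I_f = I_p + m R² = 0.1690 + (0.136)(0.326)² = 0.1834 kg·m².
ω_f = L_i / I_f = 1.272 / 0.1834 = 6.934 rad/s.

|ω_f| ≈ 6.93 rad/s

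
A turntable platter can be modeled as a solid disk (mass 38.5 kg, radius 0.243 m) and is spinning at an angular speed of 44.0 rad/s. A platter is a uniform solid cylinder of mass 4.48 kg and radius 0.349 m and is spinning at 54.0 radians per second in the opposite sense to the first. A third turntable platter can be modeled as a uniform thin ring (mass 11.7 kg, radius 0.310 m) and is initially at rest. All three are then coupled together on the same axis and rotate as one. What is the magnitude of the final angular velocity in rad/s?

|ω_f| ≈ 13.9 rad/s

The coupling torques are internal; angular momentum about the shared axis is conserved.
Moments of inertia: I_A = ½(38.5)(0.243)² = 1.137 kg·m²; I_B = ½(4.48)(0.349)² = 0.2728 kg·m²; I_C = (11.7)(0.310)² = 1.124 kg·m².
Taking A's sense as positive: L = (1.137)(44.0) − (0.2728)(54.0) = 35.28 kg·m²·rad/s.
Combined I = 1.137 + 0.2728 + 1.124 = 2.534 kg·m².
ω_f = L / I = 35.28 / 2.534 = 13.92 rad/s.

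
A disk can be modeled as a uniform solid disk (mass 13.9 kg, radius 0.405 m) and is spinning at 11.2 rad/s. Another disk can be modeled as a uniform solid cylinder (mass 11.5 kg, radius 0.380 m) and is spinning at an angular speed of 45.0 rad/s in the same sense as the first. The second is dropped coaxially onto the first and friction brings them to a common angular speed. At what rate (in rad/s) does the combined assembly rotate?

No external torque acts about the common axis, so total angular momentum is conserved.
Moments of inertia: I_A = ½(13.9)(0.405)² = 1.140 kg·m²; I_B = ½(11.5)(0.380)² = 0.8303 kg·m².
Taking A's sense as positive: L = (1.140)(11.2) + (0.8303)(45.0) = 50.13 kg·m²·rad/s.
Combined I = 1.140 + 0.8303 = 1.970 kg·m².
ω_f = L / I = 50.13 / 1.970 = 25.44 rad/s.

|ω_f| ≈ 25.4 rad/s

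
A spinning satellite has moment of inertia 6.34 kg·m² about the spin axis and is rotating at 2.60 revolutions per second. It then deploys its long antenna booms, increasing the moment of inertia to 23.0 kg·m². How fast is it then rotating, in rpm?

ω₂ ≈ 43.0 rpm

With no external torque about the axis, L is conserved: I₁ω₁ = I₂ω₂.
ω₂ = I₁ω₁ / I₂ = (6.340)(2.60 rev/s) / (23.00) = 0.7167 rev/s = 43.00 rpm.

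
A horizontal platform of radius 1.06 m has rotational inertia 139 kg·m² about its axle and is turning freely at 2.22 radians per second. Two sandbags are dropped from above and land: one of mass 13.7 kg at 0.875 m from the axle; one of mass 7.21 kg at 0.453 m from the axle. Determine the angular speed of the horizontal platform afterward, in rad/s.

No external torque acts about the axle; L_before = L_after.
Added inertia Σmr² = (13.7)(0.875)² + (7.21)(0.453)² = 11.97 kg·m²; I_f = 139.0 + 11.97 = 151.0 kg·m².
ω_f = I_p ω_i / I_f = (139.0)(2.22) / 151.0 = 2.044 rad/s.

ω_f ≈ 2.04 rad/s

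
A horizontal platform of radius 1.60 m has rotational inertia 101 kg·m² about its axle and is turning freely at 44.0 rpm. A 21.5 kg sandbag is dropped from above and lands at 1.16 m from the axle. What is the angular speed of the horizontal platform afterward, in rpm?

ω_f ≈ 34.2 rpm

The added mass arrives with no angular momentum about the axle, and any external torque about the axle is negligible, so the system's angular momentum is conserved.
Added inertia Σmr² = (21.5)(1.16)² = 28.93 kg·m²; I_f = 101.0 + 28.93 = 129.9 kg·m².
ω_f = I_p ω_i / I_f = (101.0)(44.0) / 129.9 = 34.20 rpm.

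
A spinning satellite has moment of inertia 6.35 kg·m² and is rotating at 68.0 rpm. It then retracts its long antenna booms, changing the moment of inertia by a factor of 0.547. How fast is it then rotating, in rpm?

Angular momentum about the spin axis is conserved since the torque about it is zero.
I₂ = 0.547 × 6.35 = 3.473 kg·m².
ω₂ = I₁ω₁ / I₂ = (6.350)(68.0 rpm) / (3.473) = 124.3 rpm.

ω₂ ≈ 124 rpm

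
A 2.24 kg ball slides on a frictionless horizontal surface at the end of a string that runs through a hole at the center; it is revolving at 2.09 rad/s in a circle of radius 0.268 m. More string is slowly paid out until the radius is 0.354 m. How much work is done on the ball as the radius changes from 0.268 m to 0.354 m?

W ≈ -0.150 J

No torque about the axis ⇒ m r₁² ω₁ = m r₂² ω₂.
ω₂ = ω₁ (r₁/r₂)² = (2.09)(0.268/0.354)² = 1.198 rad/s.
W = ΔKE = ½m(v₂² − v₁²) = -0.1500 J.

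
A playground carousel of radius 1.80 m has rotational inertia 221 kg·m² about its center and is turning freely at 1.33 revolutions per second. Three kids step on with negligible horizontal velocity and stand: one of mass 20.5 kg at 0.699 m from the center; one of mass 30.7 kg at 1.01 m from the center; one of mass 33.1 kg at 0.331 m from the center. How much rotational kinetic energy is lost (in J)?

No external torque acts about the center; L_before = L_after.
Added inertia Σmr² = (20.5)(0.699)² + (30.7)(1.01)² + (33.1)(0.331)² = 44.96 kg·m²; I_f = 221.0 + 44.96 = 266.0 kg·m².
ω_f = I_p ω_i / I_f = (221.0)(1.33) / 266.0 = 1.105 rev/s.
KE_i = ½(221.0)(8.357 rad/s)² = 7717 J; KE_f = ½(266.0)(6.944)² = 6412 J.

energy lost ≈ 1300 J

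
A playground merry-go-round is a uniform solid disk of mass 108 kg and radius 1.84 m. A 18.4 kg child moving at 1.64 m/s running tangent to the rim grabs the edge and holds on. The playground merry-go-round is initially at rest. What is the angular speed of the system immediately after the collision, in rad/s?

About the axle the impulsive forces during the collision are internal, so angular momentum about that axis is conserved.
I_p = ½(108)(1.84)² = 182.8 kg·m². Taking the sense of the child's angular momentum as positive, L_{child} = m v R = (18.4)(1.64)(1.84) = 55.52 kg·m²/s.
L_i = 0 + 55.52 = 55.52 kg·m²/s.
After sticking, I_f = I_p + m R² = 182.8 + (18.4)(1.84)² = 245.1 kg·m².
ω_f = L_i / I_f = 55.52 / 245.1 = 0.2265 rad/s.

|ω_f| ≈ 0.227 rad/s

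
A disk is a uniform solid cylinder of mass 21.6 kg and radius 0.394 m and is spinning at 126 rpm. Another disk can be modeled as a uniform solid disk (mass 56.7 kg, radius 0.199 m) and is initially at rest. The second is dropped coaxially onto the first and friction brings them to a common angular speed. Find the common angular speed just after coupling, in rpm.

|ω_f| ≈ 75.5 rpm

No external torque acts about the common axis, so total angular momentum is conserved.
Moments of inertia: I_A = ½(21.6)(0.394)² = 1.677 kg·m²; I_B = ½(56.7)(0.199)² = 1.123 kg·m².
Taking A's sense as positive: L = (1.677)(126) = 211.2 kg·m²·rpm.
Combined I = 1.677 + 1.123 = 2.799 kg·m².
ω_f = L / I = 211.2 / 2.799 = 75.47 rpm.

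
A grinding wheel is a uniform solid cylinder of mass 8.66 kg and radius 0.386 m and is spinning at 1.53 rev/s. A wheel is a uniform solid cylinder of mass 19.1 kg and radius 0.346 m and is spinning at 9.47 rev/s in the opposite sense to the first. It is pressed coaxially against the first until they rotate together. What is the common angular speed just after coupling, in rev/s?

No external torque acts about the common axis, so total angular momentum is conserved.
Moments of inertia: I_A = ½(8.66)(0.386)² = 0.6452 kg·m²; I_B = ½(19.1)(0.346)² = 1.143 kg·m².
Taking A's sense as positive: L = (0.6452)(1.53) − (1.143)(9.47) = -9.840 kg·m²·rev/s.
Combined I = 0.6452 + 1.143 = 1.788 kg·m².
ω_f = L / I = -9.840 / 1.788 = -5.502 rev/s.

|ω_f| ≈ 5.50 rev/s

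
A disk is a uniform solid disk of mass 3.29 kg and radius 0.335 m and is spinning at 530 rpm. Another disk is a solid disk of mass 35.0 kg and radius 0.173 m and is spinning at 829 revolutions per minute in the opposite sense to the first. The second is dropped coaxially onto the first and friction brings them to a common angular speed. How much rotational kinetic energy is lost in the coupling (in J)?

ΔKE lost ≈ 1380 J

The coupling torques are internal; angular momentum about the shared axis is conserved.
Moments of inertia: I_A = ½(3.29)(0.335)² = 0.1846 kg·m²; I_B = ½(35.0)(0.173)² = 0.5238 kg·m².
Taking A's sense as positive: L = (0.1846)(530) − (0.5238)(829) = -336.4 kg·m²·rpm.
Combined I = 0.1846 + 0.5238 = 0.7084 kg·m².
ω_f = L / I = -336.4 / 0.7084 = -474.8 rpm.
KE_i = ½ΣIω² = 2258 J; KE_f = ½(0.7084)(49.72)² = 875.7 J.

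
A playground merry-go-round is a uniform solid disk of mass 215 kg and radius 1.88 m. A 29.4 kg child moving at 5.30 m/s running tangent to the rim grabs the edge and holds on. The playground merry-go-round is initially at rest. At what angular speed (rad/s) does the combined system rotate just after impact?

|ω_f| ≈ 0.605 rad/s

About the axle the impulsive forces during the collision are internal, so angular momentum about that axis is conserved.
I_p = ½(215)(1.88)² = 379.9 kg·m². Taking the sense of the child's angular momentum as positive, L_{child} = m v R = (29.4)(5.30)(1.88) = 292.9 kg·m²/s.
L_i = 0 + 292.9 = 292.9 kg·m²/s.
After sticking, I_f = I_p + m R² = 379.9 + (29.4)(1.88)² = 483.9 kg·m².
ω_f = L_i / I_f = 292.9 / 483.9 = 0.6054 rad/s.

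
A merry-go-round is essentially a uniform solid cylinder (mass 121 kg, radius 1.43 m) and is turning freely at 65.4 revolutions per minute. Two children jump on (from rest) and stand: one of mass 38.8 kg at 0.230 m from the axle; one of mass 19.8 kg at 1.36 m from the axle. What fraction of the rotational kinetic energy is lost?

fraction ≈ 0.238

The added mass arrives with no angular momentum about the axle, and any external torque about the axle is negligible, so the system's angular momentum is conserved.
I_p = ½(121)(1.43)² = 123.7 kg·m².
Added inertia Σmr² = (38.8)(0.230)² + (19.8)(1.36)² = 38.67 kg·m²; I_f = 123.7 + 38.67 = 162.4 kg·m².
ω_f = I_p ω_i / I_f = (123.7)(65.4) / 162.4 = 49.82 rpm.
KE_i = ½(123.7)(6.849 rad/s)² = 2901 J; KE_f = ½(162.4)(5.218)² = 2210 J.
Fraction lost = 0.2382.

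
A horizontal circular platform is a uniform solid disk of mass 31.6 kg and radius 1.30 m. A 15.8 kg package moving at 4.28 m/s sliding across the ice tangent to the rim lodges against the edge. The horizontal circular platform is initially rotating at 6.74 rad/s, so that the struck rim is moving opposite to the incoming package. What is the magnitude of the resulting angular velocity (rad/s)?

The axle reaction passes through the central axle and exerts no torque about it; angular momentum about the central axle is conserved through the impact.
I_p = ½(31.6)(1.30)² = 26.70 kg·m². Taking the sense of the package's angular momentum as positive, L_{package} = m v R = (15.8)(4.28)(1.30) = 87.91 kg·m²/s.
L_i = −I_p ω_p + m v R = −(26.70)(6.74) + 87.91 = -92.06 kg·m²/s.
After sticking, I_f = I_p + m R² = 26.70 + (15.8)(1.30)² = 53.40 kg·m².
ω_f = L_i / I_f = -92.06 / 53.40 = -1.724 rad/s.

|ω_f| ≈ 1.72 rad/s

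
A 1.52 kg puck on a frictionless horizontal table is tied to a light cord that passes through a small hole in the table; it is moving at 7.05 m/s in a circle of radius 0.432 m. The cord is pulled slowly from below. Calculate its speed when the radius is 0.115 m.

The only horizontal force on the mass is along the cord (radial), so it exerts no torque about the hole and angular momentum m v r is conserved.
v₂ = v₁ r₁ / r₂ = (7.05)(0.432) / (0.115) = 26.48 m/s.

v₂ ≈ 26.5 m/s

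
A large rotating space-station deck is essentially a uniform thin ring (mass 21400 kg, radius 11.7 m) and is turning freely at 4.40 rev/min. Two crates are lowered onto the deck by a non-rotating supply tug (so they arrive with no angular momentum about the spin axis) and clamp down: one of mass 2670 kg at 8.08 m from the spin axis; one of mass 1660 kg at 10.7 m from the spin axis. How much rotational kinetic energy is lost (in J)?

energy lost ≈ 34400 J

The added mass arrives with no angular momentum about the spin axis, and any external torque about the spin axis is negligible, so the system's angular momentum is conserved.
I_p = (21400)(11.7)² = 2.929e+06 kg·m².
Added inertia Σmr² = (2670)(8.08)² + (1660)(10.7)² = 3.644e+05 kg·m²; I_f = 2.929e+06 + 3.644e+05 = 3.294e+06 kg·m².
ω_f = I_p ω_i / I_f = (2.929e+06)(4.40) / 3.294e+06 = 3.913 rpm.
KE_i = ½(2.929e+06)(0.4608 rad/s)² = 3.110e+05 J; KE_f = ½(3.294e+06)(0.4098)² = 2.766e+05 J.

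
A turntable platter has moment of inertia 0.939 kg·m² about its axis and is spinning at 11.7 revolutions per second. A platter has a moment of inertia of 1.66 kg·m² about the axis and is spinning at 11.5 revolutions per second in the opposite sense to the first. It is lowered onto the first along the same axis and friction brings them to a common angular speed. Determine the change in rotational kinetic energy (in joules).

ΔKE ≈ -6370 J

The coupling torques are internal; angular momentum about the shared axis is conserved.
Taking A's sense as positive: L = (0.9390)(11.7) − (1.660)(11.5) = -8.104 kg·m²·rev/s.
Combined I = 0.9390 + 1.660 = 2.599 kg·m².
ω_f = L / I = -8.104 / 2.599 = -3.118 rev/s.
KE_i = ½ΣIω² = 6871 J; KE_f = ½(2.599)(19.59)² = 498.8 J.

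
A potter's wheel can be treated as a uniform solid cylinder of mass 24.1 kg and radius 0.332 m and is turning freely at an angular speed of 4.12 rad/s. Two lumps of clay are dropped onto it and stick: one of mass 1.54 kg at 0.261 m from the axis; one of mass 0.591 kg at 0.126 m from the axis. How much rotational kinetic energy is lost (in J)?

energy lost ≈ 0.893 J

The added mass arrives with no angular momentum about the axis, and any external torque about the axis is negligible, so the system's angular momentum is conserved.
I_p = ½(24.1)(0.332)² = 1.328 kg·m².
Added inertia Σmr² = (1.54)(0.261)² + (0.591)(0.126)² = 0.1143 kg·m²; I_f = 1.328 + 0.1143 = 1.442 kg·m².
ω_f = I_p ω_i / I_f = (1.328)(4.12) / 1.442 = 3.794 rad/s.
KE_i = ½(1.328)(4.120 rad/s)² = 11.27 J; KE_f = ½(1.442)(3.794)² = 10.38 J.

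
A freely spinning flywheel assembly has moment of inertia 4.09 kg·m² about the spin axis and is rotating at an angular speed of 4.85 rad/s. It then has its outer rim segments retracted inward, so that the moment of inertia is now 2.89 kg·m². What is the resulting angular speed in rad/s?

ω₂ ≈ 6.86 rad/s

No external torque acts about the spin axis, so angular momentum is conserved.
ω₂ = I₁ω₁ / I₂ = (4.090)(4.85 rad/s) / (2.890) = 6.864 rad/s.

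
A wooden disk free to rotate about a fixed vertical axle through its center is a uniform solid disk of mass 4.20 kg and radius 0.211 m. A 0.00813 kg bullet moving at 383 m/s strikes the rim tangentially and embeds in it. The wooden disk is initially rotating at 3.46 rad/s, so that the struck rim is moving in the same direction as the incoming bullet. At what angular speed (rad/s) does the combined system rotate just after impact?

About the axle the impulsive forces during the collision are internal, so angular momentum about that axis is conserved.
I_p = ½(4.20)(0.211)² = 0.09349 kg·m². Taking the sense of the bullet's angular momentum as positive, L_{bullet} = m v R = (0.00813)(383)(0.211) = 0.6570 kg·m²/s.
L_i = +I_p ω_p + m v R = +(0.09349)(3.46) + 0.6570 = 0.9805 kg·m²/s.
After sticking, I_f = I_p + m R² = 0.09349 + (0.00813)(0.211)² = 0.09386 kg·m².
ω_f = L_i / I_f = 0.9805 / 0.09386 = 10.45 rad/s.

|ω_f| ≈ 10.4 rad/s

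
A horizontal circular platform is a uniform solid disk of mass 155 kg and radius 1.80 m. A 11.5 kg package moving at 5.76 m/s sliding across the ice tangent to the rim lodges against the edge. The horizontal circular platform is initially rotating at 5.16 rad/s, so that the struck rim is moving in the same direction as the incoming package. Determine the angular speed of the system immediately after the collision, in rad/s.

|ω_f| ≈ 4.91 rad/s

The axle reaction passes through the central axle and exerts no torque about it; angular momentum about the central axle is conserved through the impact.
I_p = ½(155)(1.80)² = 251.1 kg·m². Taking the sense of the package's angular momentum as positive, L_{package} = m v R = (11.5)(5.76)(1.80) = 119.2 kg·m²/s.
L_i = +I_p ω_p + m v R = +(251.1)(5.16) + 119.2 = 1415 kg·m²/s.
After sticking, I_f = I_p + m R² = 251.1 + (11.5)(1.80)² = 288.4 kg·m².
ω_f = L_i / I_f = 1415 / 288.4 = 4.907 rad/s.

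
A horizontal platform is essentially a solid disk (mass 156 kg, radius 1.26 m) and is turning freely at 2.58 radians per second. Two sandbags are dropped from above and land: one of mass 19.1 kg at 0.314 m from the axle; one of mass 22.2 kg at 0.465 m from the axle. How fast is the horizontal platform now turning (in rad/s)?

The added mass arrives with no angular momentum about the axle, and any external torque about the axle is negligible, so the system's angular momentum is conserved.
I_p = ½(156)(1.26)² = 123.8 kg·m².
Added inertia Σmr² = (19.1)(0.314)² + (22.2)(0.465)² = 6.683 kg·m²; I_f = 123.8 + 6.683 = 130.5 kg·m².
ω_f = I_p ω_i / I_f = (123.8)(2.58) / 130.5 = 2.448 rad/s.

ω_f ≈ 2.45 rad/s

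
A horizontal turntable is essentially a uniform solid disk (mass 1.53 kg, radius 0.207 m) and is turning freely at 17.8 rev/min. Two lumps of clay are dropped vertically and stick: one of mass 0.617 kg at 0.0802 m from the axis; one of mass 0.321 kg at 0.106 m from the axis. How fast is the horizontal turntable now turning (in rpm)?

ω_f ≈ 14.5 rpm

The added mass arrives with no angular momentum about the axis, and any external torque about the axis is negligible, so the system's angular momentum is conserved.
I_p = ½(1.53)(0.207)² = 0.03278 kg·m².
Added inertia Σmr² = (0.617)(0.0802)² + (0.321)(0.106)² = 0.007575 kg·m²; I_f = 0.03278 + 0.007575 = 0.04035 kg·m².
ω_f = I_p ω_i / I_f = (0.03278)(17.8) / 0.04035 = 14.46 rpm.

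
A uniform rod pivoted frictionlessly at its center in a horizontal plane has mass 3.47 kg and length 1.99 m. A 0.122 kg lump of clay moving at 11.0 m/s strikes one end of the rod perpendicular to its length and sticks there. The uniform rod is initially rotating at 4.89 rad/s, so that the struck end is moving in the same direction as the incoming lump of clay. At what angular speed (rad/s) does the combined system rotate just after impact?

The axle reaction passes through the pivot and exerts no torque about it; angular momentum about the pivot is conserved through the impact.
I_p = (1/12)(3.47)(1.99)² = 1.145 kg·m². Taking the sense of the lump of clay's angular momentum as positive, L_{lump} = m v R = (0.122)(11.0)(1.99/2) = 1.335 kg·m²/s.
L_i = +I_p ω_p + m v R = +(1.145)(4.89) + 1.335 = 6.935 kg·m²/s.
After sticking, I_f = I_p + m R² = 1.145 + (0.122)(1.99/2)² = 1.266 kg·m².
ω_f = L_i / I_f = 6.935 / 1.266 = 5.478 rad/s.

|ω_f| ≈ 5.48 rad/s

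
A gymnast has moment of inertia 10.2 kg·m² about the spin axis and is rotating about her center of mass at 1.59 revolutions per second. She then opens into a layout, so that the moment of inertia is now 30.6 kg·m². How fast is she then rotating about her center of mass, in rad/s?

Angular momentum about the spin axis is conserved since the torque about it is zero.
ω₂ = I₁ω₁ / I₂ = (10.20)(1.59 rev/s) / (30.60) = 0.5300 rev/s = 3.330 rad/s.

ω₂ ≈ 3.33 rad/s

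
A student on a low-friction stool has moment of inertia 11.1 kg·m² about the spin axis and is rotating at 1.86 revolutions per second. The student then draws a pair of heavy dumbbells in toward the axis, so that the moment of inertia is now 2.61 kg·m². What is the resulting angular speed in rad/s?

Angular momentum about the spin axis is conserved since the torque about it is zero.
ω₂ = I₁ω₁ / I₂ = (11.10)(1.86 rev/s) / (2.610) = 7.910 rev/s = 49.70 rad/s.

ω₂ ≈ 49.7 rad/s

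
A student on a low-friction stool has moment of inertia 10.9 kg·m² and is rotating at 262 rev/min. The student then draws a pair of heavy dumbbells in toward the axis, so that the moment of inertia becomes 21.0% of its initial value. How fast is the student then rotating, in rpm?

With no external torque about the axis, L is conserved: I₁ω₁ = I₂ω₂.
I₂ = 0.210 × 10.9 = 2.289 kg·m².
ω₂ = I₁ω₁ / I₂ = (10.90)(262 rpm) / (2.289) = 1248 rpm.

ω₂ ≈ 1250 rpm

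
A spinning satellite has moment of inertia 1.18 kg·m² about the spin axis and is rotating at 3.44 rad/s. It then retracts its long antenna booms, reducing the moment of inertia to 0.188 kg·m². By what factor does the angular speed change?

No external torque acts about the spin axis, so angular momentum is conserved.
ω₂/ω₁ = I₁/I₂ = 1.180 / 0.1880 = 6.277.

ω₂/ω₁ ≈ 6.28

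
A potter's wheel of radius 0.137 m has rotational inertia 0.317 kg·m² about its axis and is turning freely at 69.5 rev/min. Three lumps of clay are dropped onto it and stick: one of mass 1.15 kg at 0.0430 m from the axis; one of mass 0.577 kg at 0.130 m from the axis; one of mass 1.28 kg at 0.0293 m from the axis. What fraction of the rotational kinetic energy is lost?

fraction ≈ 0.0393

No external torque acts about the axis; L_before = L_after.
Added inertia Σmr² = (1.15)(0.0430)² + (0.577)(0.130)² + (1.28)(0.0293)² = 0.01298 kg·m²; I_f = 0.3170 + 0.01298 = 0.3300 kg·m².
ω_f = I_p ω_i / I_f = (0.3170)(69.5) / 0.3300 = 66.77 rpm.
KE_i = ½(0.3170)(7.278 rad/s)² = 8.396 J; KE_f = ½(0.3300)(6.992)² = 8.066 J.
Fraction lost = 0.03933.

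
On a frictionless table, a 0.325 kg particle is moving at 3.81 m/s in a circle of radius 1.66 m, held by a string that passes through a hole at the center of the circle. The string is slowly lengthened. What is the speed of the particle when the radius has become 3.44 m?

v₂ ≈ 1.84 m/s

The only horizontal force on the mass is along the cord (radial), so it exerts no torque about the hole and angular momentum m v r is conserved.
v₂ = v₁ r₁ / r₂ = (3.81)(1.66) / (3.44) = 1.839 m/s.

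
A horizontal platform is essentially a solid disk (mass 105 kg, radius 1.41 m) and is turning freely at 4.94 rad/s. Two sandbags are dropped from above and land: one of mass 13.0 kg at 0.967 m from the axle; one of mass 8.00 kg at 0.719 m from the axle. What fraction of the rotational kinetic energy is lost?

fraction ≈ 0.135

The added mass arrives with no angular momentum about the axle, and any external torque about the axle is negligible, so the system's angular momentum is conserved.
I_p = ½(105)(1.41)² = 104.4 kg·m².
Added inertia Σmr² = (13.0)(0.967)² + (8.00)(0.719)² = 16.29 kg·m²; I_f = 104.4 + 16.29 = 120.7 kg·m².
ω_f = I_p ω_i / I_f = (104.4)(4.94) / 120.7 = 4.273 rad/s.
KE_i = ½(104.4)(4.940 rad/s)² = 1274 J; KE_f = ½(120.7)(4.273)² = 1102 J.
Fraction lost = 0.1350.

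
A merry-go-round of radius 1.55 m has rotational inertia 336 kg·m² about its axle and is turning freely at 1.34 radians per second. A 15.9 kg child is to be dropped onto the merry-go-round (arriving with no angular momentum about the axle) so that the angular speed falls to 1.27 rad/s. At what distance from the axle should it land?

r ≈ 1.08 m

The added mass arrives with no angular momentum about the axle, and any external torque about the axle is negligible, so the system's angular momentum is conserved.
I_p ω_i = (I_p + m r²) ω_f ⇒ m r² = I_p(ω_i/ω_f − 1) = 336.0(1.34/1.27 − 1) = 18.52 kg·m².
r = √(18.52/15.9) = 1.079 m.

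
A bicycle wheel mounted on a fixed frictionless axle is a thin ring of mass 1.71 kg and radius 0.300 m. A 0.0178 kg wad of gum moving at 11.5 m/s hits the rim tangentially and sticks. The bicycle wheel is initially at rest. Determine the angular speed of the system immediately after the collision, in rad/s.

The axle reaction passes through the axle and exerts no torque about it; angular momentum about the axle is conserved through the impact.
I_p = (1.71)(0.300)² = 0.1539 kg·m². Taking the sense of the wad of gum's angular momentum as positive, L_{wad} = m v R = (0.0178)(11.5)(0.300) = 0.06141 kg·m²/s.
L_i = 0 + 0.06141 = 0.06141 kg·m²/s.
After sticking, I_f = I_p + m R² = 0.1539 + (0.0178)(0.300)² = 0.1555 kg·m².
ω_f = L_i / I_f = 0.06141 / 0.1555 = 0.3949 rad/s.

|ω_f| ≈ 0.395 rad/s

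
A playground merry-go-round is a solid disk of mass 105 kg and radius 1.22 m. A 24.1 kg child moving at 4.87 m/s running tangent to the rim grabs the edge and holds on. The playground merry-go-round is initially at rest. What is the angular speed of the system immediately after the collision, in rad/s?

About the axle the impulsive forces during the collision are internal, so angular momentum about that axis is conserved.
I_p = ½(105)(1.22)² = 78.14 kg·m². Taking the sense of the child's angular momentum as positive, L_{child} = m v R = (24.1)(4.87)(1.22) = 143.2 kg·m²/s.
L_i = 0 + 143.2 = 143.2 kg·m²/s.
After sticking, I_f = I_p + m R² = 78.14 + (24.1)(1.22)² = 114.0 kg·m².
ω_f = L_i / I_f = 143.2 / 114.0 = 1.256 rad/s.

|ω_f| ≈ 1.26 rad/s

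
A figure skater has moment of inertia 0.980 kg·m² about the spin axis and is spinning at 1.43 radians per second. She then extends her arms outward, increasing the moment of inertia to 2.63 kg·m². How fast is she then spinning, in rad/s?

ω₂ ≈ 0.533 rad/s

With no external torque about the axis, L is conserved: I₁ω₁ = I₂ω₂.
ω₂ = I₁ω₁ / I₂ = (0.9800)(1.43 rad/s) / (2.630) = 0.5329 rad/s.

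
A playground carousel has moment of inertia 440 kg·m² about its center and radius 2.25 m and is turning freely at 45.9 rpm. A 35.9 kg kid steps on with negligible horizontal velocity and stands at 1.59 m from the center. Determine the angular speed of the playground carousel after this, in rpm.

The added mass arrives with no angular momentum about the center, and any external torque about the center is negligible, so the system's angular momentum is conserved.
Added inertia Σmr² = (35.9)(1.59)² = 90.76 kg·m²; I_f = 440.0 + 90.76 = 530.8 kg·m².
ω_f = I_p ω_i / I_f = (440.0)(45.9) / 530.8 = 38.05 rpm.

ω_f ≈ 38.1 rpm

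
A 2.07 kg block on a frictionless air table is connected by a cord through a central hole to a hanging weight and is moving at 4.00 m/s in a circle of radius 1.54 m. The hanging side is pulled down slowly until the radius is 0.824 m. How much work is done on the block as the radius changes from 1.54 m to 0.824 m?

Central (radial) force ⇒ zero torque about the center ⇒ m v r is constant.
v₂ = v₁ r₁ / r₂ = (4.00)(1.54) / (0.824) = 7.476 m/s.
W = ΔKE = ½m(v₂² − v₁²) = 41.28 J.

W ≈ 41.3 J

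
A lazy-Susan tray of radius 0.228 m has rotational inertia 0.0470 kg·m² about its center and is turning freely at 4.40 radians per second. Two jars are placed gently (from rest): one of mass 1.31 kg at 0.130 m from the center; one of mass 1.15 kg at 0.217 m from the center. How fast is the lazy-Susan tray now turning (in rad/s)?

ω_f ≈ 1.68 rad/s

The added mass arrives with no angular momentum about the center, and any external torque about the center is negligible, so the system's angular momentum is conserved.
Added inertia Σmr² = (1.31)(0.130)² + (1.15)(0.217)² = 0.07629 kg·m²; I_f = 0.04700 + 0.07629 = 0.1233 kg·m².
ω_f = I_p ω_i / I_f = (0.04700)(4.40) / 0.1233 = 1.677 rad/s.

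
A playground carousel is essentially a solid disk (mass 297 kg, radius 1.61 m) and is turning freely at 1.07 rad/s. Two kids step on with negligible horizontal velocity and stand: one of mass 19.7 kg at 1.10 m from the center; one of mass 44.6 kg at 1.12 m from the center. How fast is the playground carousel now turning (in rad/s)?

No external torque acts about the center; L_before = L_after.
I_p = ½(297)(1.61)² = 384.9 kg·m².
Added inertia Σmr² = (19.7)(1.10)² + (44.6)(1.12)² = 79.78 kg·m²; I_f = 384.9 + 79.78 = 464.7 kg·m².
ω_f = I_p ω_i / I_f = (384.9)(1.07) / 464.7 = 0.8863 rad/s.

ω_f ≈ 0.886 rad/s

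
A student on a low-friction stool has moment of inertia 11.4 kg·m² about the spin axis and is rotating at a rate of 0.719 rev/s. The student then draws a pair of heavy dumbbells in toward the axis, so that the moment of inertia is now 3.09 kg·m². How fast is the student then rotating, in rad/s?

ω₂ ≈ 16.7 rad/s

With no external torque about the axis, L is conserved: I₁ω₁ = I₂ω₂.
ω₂ = I₁ω₁ / I₂ = (11.40)(0.719 rev/s) / (3.090) = 2.653 rev/s = 16.67 rad/s.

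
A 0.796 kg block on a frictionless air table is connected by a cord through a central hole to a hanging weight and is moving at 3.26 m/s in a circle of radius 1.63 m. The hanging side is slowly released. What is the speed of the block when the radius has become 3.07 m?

Central (radial) force ⇒ zero torque about the center ⇒ m v r is constant.
v₂ = v₁ r₁ / r₂ = (3.26)(1.63) / (3.07) = 1.731 m/s.

v₂ ≈ 1.73 m/s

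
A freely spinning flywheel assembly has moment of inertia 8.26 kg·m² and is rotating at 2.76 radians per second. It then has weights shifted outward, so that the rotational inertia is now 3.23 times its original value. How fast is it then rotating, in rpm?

No external torque acts about the spin axis, so angular momentum is conserved.
I₂ = 3.23 × 8.26 = 26.68 kg·m².
ω₂ = I₁ω₁ / I₂ = (8.260)(2.76 rad/s) / (26.68) = 0.8545 rad/s = 8.160 rpm.

ω₂ ≈ 8.16 rpm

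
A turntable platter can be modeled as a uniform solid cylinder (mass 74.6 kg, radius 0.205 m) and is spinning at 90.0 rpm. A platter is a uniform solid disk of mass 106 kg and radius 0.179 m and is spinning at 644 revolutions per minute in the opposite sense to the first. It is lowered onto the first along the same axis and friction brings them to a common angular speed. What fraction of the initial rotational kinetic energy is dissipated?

fraction ≈ 0.612

The coupling torques are internal; angular momentum about the shared axis is conserved.
Moments of inertia: I_A = ½(74.6)(0.205)² = 1.568 kg·m²; I_B = ½(106)(0.179)² = 1.698 kg·m².
Taking A's sense as positive: L = (1.568)(90.0) − (1.698)(644) = -952.5 kg·m²·rpm.
Combined I = 1.568 + 1.698 = 3.266 kg·m².
ω_f = L / I = -952.5 / 3.266 = -291.7 rpm.
KE_i = ½ΣIω² = 3931 J; KE_f = ½(3.266)(30.54)² = 1523 J.
Fraction dissipated = (KE_i − KE_f)/KE_i = 0.6125.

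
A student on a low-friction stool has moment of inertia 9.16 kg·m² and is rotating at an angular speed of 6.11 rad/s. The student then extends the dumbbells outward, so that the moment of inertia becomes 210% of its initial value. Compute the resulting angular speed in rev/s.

ω₂ ≈ 0.463 rev/s

No external torque acts about the spin axis, so angular momentum is conserved.
I₂ = 2.10 × 9.16 = 19.24 kg·m².
ω₂ = I₁ω₁ / I₂ = (9.160)(6.11 rad/s) / (19.24) = 2.910 rad/s = 0.4631 rev/s.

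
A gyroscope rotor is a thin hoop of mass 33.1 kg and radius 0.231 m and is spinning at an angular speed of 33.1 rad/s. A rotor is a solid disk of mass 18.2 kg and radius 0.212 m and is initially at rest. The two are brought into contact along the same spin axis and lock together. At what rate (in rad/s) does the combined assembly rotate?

No external torque acts about the common axis, so total angular momentum is conserved.
Moments of inertia: I_A = (33.1)(0.231)² = 1.766 kg·m²; I_B = ½(18.2)(0.212)² = 0.4090 kg·m².
Taking A's sense as positive: L = (1.766)(33.1) = 58.46 kg·m²·rad/s.
Combined I = 1.766 + 0.4090 = 2.175 kg·m².
ω_f = L / I = 58.46 / 2.175 = 26.88 rad/s.

|ω_f| ≈ 26.9 rad/s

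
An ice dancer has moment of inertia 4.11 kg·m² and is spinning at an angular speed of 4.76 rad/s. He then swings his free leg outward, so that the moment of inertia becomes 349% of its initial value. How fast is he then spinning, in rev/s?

No external torque acts about the spin axis, so angular momentum is conserved.
I₂ = 3.49 × 4.11 = 14.34 kg·m².
ω₂ = I₁ω₁ / I₂ = (4.110)(4.76 rad/s) / (14.34) = 1.364 rad/s = 0.2171 rev/s.

ω₂ ≈ 0.217 rev/s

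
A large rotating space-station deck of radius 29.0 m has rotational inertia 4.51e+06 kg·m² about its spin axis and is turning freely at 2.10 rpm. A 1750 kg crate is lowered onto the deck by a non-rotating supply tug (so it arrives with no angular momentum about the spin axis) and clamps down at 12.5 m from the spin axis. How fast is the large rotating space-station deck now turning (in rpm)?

ω_f ≈ 1.98 rpm

No external torque acts about the spin axis; L_before = L_after.
Added inertia Σmr² = (1750)(12.5)² = 2.734e+05 kg·m²; I_f = 4.510e+06 + 2.734e+05 = 4.783e+06 kg·m².
ω_f = I_p ω_i / I_f = (4.510e+06)(2.10) / 4.783e+06 = 1.980 rpm.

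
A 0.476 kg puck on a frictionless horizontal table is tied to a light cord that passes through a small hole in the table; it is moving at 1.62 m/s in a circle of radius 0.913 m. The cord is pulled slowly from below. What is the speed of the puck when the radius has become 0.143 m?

The only horizontal force on the mass is along the cord (radial), so it exerts no torque about the hole and angular momentum m v r is conserved.
v₂ = v₁ r₁ / r₂ = (1.62)(0.913) / (0.143) = 10.34 m/s.

v₂ ≈ 10.3 m/s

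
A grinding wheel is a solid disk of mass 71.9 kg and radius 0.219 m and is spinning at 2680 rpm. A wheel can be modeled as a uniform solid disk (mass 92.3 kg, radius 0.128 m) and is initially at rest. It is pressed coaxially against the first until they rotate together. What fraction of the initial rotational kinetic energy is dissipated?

The coupling torques are internal; angular momentum about the shared axis is conserved.
Moments of inertia: I_A = ½(71.9)(0.219)² = 1.724 kg·m²; I_B = ½(92.3)(0.128)² = 0.7561 kg·m².
Taking A's sense as positive: L = (1.724)(2680) = 4621 kg·m²·rpm.
Combined I = 1.724 + 0.7561 = 2.480 kg·m².
ω_f = L / I = 4621 / 2.480 = 1863 rpm.
KE_i = ½ΣIω² = 67900 J; KE_f = ½(2.480)(195.1)² = 47200 J.
Fraction dissipated = (KE_i − KE_f)/KE_i = 0.3048.

fraction ≈ 0.305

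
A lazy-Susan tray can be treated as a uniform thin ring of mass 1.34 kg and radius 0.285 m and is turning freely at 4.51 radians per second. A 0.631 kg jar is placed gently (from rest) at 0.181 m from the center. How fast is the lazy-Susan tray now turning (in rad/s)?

No external torque acts about the center; L_before = L_after.
I_p = (1.34)(0.285)² = 0.1088 kg·m².
Added inertia Σmr² = (0.631)(0.181)² = 0.02067 kg·m²; I_f = 0.1088 + 0.02067 = 0.1295 kg·m².
ω_f = I_p ω_i / I_f = (0.1088)(4.51) / 0.1295 = 3.790 rad/s.

ω_f ≈ 3.79 rad/s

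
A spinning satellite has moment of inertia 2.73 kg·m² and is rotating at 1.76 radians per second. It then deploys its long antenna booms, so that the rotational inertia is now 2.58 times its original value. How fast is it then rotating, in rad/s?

With no external torque about the axis, L is conserved: I₁ω₁ = I₂ω₂.
I₂ = 2.58 × 2.73 = 7.043 kg·m².
ω₂ = I₁ω₁ / I₂ = (2.730)(1.76 rad/s) / (7.043) = 0.6822 rad/s.

ω₂ ≈ 0.682 rad/s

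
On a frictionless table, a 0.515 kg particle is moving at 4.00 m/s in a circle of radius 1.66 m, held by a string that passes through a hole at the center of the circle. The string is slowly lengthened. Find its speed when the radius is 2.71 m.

The only horizontal force on the mass is along the cord (radial), so it exerts no torque about the hole and angular momentum m v r is conserved.
v₂ = v₁ r₁ / r₂ = (4.00)(1.66) / (2.71) = 2.450 m/s.

v₂ ≈ 2.45 m/s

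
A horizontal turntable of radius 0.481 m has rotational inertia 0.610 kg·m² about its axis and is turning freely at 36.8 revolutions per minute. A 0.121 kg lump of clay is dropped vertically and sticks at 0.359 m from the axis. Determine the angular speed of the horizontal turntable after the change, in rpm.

No external torque acts about the axis; L_before = L_after.
Added inertia Σmr² = (0.121)(0.359)² = 0.01559 kg·m²; I_f = 0.6100 + 0.01559 = 0.6256 kg·m².
ω_f = I_p ω_i / I_f = (0.6100)(36.8) / 0.6256 = 35.88 rpm.

ω_f ≈ 35.9 rpm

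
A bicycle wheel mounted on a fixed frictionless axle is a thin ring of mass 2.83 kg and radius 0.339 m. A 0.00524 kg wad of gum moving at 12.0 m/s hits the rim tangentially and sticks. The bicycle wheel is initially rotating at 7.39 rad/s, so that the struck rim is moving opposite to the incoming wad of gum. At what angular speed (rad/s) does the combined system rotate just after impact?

|ω_f| ≈ 7.31 rad/s

About the axle the impulsive forces during the collision are internal, so angular momentum about that axis is conserved.
I_p = (2.83)(0.339)² = 0.3252 kg·m². Taking the sense of the wad of gum's angular momentum as positive, L_{wad} = m v R = (0.00524)(12.0)(0.339) = 0.02132 kg·m²/s.
L_i = −I_p ω_p + m v R = −(0.3252)(7.39) + 0.02132 = -2.382 kg·m²/s.
After sticking, I_f = I_p + m R² = 0.3252 + (0.00524)(0.339)² = 0.3258 kg·m².
ω_f = L_i / I_f = -2.382 / 0.3258 = -7.311 rad/s.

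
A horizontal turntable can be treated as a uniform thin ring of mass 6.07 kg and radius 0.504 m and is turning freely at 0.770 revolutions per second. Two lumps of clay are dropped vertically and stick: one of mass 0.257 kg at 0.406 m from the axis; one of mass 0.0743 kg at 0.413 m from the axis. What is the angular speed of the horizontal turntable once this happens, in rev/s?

No external torque acts about the axis; L_before = L_after.
I_p = (6.07)(0.504)² = 1.542 kg·m².
Added inertia Σmr² = (0.257)(0.406)² + (0.0743)(0.413)² = 0.05504 kg·m²; I_f = 1.542 + 0.05504 = 1.597 kg·m².
ω_f = I_p ω_i / I_f = (1.542)(0.770) / 1.597 = 0.7435 rev/s.

ω_f ≈ 0.743 rev/s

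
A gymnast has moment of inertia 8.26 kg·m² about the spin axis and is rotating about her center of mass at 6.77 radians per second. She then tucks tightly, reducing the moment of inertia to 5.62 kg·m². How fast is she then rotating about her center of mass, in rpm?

ω₂ ≈ 95.0 rpm

With no external torque about the axis, L is conserved: I₁ω₁ = I₂ω₂.
ω₂ = I₁ω₁ / I₂ = (8.260)(6.77 rad/s) / (5.620) = 9.950 rad/s = 95.02 rpm.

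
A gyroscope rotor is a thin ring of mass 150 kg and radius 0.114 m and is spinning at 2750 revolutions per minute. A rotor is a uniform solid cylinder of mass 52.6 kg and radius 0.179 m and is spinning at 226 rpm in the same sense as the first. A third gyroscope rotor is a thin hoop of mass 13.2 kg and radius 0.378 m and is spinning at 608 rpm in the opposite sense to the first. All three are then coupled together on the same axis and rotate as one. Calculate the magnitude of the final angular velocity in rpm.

The coupling torques are internal; angular momentum about the shared axis is conserved.
Moments of inertia: I_A = (150)(0.114)² = 1.949 kg·m²; I_B = ½(52.6)(0.179)² = 0.8427 kg·m²; I_C = (13.2)(0.378)² = 1.886 kg·m².
Taking A's sense as positive: L = (1.949)(2750) + (0.8427)(226) − (1.886)(608) = 4405 kg·m²·rpm.
Combined I = 1.949 + 0.8427 + 1.886 = 4.678 kg·m².
ω_f = L / I = 4405 / 4.678 = 941.5 rpm.

|ω_f| ≈ 942 rpm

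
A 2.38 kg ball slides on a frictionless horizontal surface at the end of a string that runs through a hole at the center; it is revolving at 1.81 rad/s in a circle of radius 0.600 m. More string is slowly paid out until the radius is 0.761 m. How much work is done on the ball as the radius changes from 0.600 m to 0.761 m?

W ≈ -0.531 J

No torque about the axis ⇒ m r₁² ω₁ = m r₂² ω₂.
ω₂ = ω₁ (r₁/r₂)² = (1.81)(0.600/0.761)² = 1.125 rad/s.
W = ΔKE = ½m(v₂² − v₁²) = -0.5310 J.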